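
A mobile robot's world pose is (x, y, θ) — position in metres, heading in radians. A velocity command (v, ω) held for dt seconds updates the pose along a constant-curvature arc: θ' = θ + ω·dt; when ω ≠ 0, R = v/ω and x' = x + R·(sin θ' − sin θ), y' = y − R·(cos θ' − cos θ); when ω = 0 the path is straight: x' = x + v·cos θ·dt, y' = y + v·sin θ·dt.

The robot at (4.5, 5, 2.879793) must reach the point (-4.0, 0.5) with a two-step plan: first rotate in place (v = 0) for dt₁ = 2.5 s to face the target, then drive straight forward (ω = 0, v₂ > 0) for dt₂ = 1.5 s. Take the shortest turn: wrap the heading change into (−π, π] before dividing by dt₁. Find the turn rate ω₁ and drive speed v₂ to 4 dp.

ω₁ = 0.2995, v₂ = 6.4118

heading to target = atan2(0.5−5, -4−4.5) = -2.6547
Δθ = wrap(-2.6547 − 2.8798) = 0.7487; ω₁ = Δθ/dt₁ = 0.2995
distance = √((-4−4.5)² + (0.5−5)²) = 9.6177; v₂ = distance/dt₂ = 6.4118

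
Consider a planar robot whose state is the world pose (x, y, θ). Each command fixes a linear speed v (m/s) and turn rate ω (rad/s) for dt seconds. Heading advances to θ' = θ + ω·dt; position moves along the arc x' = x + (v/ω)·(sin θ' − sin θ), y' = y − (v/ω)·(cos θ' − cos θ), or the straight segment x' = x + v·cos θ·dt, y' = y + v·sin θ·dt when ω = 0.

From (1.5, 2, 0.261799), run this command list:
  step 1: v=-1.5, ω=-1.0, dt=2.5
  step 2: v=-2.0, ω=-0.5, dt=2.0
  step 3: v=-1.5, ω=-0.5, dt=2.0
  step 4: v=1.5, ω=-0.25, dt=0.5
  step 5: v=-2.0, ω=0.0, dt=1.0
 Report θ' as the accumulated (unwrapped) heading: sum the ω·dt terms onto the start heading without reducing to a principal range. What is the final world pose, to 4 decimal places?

step 1: θ'=-2.2382 (R=1.5000) → pose (-0.0664, 4.3773, -2.2382)
step 2: θ'=-3.2382 (R=4.0000) → pose (3.4612, 5.8829, -3.2382)
step 3: θ'=-4.2382 (R=3.0000) → pose (5.8408, 4.2667, -4.2382)
step 4: θ'=-4.3632 (R=-6.0000) → pose (5.5409, 4.9536, -4.3632)
step 5: θ'=-4.3632 (straight) → pose (6.2251, 3.0743, -4.3632)

(6.2251, 3.0743, -4.3632)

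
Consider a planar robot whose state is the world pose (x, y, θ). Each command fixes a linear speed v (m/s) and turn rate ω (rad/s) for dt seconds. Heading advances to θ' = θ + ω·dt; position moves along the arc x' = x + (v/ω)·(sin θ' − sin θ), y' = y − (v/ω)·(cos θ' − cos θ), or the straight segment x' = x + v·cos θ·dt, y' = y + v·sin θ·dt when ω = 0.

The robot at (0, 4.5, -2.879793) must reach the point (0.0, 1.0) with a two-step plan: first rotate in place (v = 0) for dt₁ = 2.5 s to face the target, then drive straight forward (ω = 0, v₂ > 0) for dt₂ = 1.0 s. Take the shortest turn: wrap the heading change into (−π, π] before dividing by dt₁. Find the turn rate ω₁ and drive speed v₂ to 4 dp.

ω₁ = 0.5236, v₂ = 3.5000

heading to target = atan2(1−4.5, 0−0) = -1.5708
Δθ = wrap(-1.5708 − -2.8798) = 1.3090; ω₁ = Δθ/dt₁ = 0.5236
distance = √((0−0)² + (1−4.5)²) = 3.5000; v₂ = distance/dt₂ = 3.5000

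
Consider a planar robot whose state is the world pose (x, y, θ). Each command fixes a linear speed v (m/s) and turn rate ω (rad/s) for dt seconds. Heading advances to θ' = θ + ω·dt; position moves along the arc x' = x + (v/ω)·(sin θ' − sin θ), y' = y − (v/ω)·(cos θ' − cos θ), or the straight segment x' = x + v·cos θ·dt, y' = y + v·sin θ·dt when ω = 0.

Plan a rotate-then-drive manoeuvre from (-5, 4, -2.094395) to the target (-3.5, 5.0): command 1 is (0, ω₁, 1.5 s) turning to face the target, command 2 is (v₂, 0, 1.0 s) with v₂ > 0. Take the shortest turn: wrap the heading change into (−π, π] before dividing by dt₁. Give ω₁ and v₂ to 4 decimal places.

heading to target = atan2(5−4, -3.5−-5) = 0.5880
Δθ = wrap(0.5880 − -2.0944) = 2.6824; ω₁ = Δθ/dt₁ = 1.7883
distance = √((-3.5−-5)² + (5−4)²) = 1.8028; v₂ = distance/dt₂ = 1.8028

ω₁ = 1.7883, v₂ = 1.8028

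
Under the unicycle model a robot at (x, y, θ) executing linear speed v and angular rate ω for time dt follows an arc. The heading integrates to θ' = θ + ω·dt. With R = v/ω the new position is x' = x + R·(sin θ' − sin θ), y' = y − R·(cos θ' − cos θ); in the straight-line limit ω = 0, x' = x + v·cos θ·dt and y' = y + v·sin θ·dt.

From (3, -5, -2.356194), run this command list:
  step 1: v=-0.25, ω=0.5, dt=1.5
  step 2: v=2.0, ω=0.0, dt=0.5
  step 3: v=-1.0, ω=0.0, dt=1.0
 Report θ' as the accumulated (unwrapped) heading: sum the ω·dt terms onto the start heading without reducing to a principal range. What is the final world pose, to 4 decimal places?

step 1: θ'=-1.6062 (R=-0.5000) → pose (3.1461, -4.6641, -1.6062)
step 2: θ'=-1.6062 (straight) → pose (3.1107, -5.6635, -1.6062)
step 3: θ'=-1.6062 (straight) → pose (3.1461, -4.6641, -1.6062)

(3.1461, -4.6641, -1.6062)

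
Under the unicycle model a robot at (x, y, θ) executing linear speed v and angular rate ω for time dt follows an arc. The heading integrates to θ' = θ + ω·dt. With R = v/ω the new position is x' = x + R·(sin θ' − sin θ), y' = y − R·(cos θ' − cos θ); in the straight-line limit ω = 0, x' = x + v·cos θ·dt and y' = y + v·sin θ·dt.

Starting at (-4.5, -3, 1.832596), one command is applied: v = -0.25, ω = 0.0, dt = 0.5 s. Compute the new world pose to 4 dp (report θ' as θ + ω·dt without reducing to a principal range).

θ' = 1.8326 + 0.0·0.5 = 1.8326
ω = 0 → straight: x' = -4.5 + -0.25·cos(1.8326)·0.5 = -4.4676
y' = -3 + -0.25·sin(1.8326)·0.5 = -3.1207

(-4.4676, -3.1207, 1.8326)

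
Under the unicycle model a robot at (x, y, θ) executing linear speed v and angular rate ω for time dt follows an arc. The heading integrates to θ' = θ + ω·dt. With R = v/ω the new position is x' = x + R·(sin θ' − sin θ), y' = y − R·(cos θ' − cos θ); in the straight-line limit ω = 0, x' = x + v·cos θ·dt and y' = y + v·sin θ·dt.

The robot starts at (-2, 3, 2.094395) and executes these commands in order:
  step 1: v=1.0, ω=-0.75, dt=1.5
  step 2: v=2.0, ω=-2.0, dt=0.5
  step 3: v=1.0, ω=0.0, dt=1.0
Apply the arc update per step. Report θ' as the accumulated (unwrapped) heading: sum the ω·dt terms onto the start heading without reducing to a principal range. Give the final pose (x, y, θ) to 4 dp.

(-0.0900, 4.8242, -0.0306)

step 1: θ'=0.9694 (R=-1.3333) → pose (-1.9447, 4.4211, 0.9694)
step 2: θ'=-0.0306 (R=-1.0000) → pose (-1.0895, 4.8548, -0.0306)
step 3: θ'=-0.0306 (straight) → pose (-0.0900, 4.8242, -0.0306)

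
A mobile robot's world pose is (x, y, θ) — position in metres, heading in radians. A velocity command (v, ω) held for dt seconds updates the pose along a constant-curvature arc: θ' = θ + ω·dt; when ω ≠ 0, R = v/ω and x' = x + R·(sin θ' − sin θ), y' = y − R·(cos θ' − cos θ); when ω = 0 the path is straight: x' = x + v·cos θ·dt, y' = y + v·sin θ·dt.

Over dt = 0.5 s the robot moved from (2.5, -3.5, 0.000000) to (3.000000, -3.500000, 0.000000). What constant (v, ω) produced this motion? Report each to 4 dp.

v = 1.0000, ω = 0.0000

Δθ = 0.000000 − 0.000000 = 0.000000
ω = Δθ/dt = 0.000000/0.5 = 0.0000
ω = 0 → v = (Δx·cos θ + Δy·sin θ)/dt = 1.0000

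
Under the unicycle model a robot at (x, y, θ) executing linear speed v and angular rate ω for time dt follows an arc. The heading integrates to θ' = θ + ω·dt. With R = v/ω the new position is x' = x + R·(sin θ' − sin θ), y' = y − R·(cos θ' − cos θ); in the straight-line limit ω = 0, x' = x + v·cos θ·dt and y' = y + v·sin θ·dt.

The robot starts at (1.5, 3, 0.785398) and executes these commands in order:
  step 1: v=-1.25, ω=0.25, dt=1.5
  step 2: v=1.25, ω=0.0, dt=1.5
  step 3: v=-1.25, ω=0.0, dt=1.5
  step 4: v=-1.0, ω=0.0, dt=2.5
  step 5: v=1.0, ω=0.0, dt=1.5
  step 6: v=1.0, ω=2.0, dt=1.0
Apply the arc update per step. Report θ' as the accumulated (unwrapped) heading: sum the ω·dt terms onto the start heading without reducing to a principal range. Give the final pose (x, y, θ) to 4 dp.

step 1: θ'=1.1604 (R=-5.0000) → pose (0.4507, 1.4593, 1.1604)
step 2: θ'=1.1604 (straight) → pose (1.1988, 3.1786, 1.1604)
step 3: θ'=1.1604 (straight) → pose (0.4507, 1.4593, 1.1604)
step 4: θ'=1.1604 (straight) → pose (-0.5467, -0.8331, 1.1604)
step 5: θ'=1.1604 (straight) → pose (0.0517, 0.5424, 1.1604)
step 6: θ'=3.1604 (R=0.5000) → pose (-0.4161, 1.2418, 3.1604)

(-0.4161, 1.2418, 3.1604)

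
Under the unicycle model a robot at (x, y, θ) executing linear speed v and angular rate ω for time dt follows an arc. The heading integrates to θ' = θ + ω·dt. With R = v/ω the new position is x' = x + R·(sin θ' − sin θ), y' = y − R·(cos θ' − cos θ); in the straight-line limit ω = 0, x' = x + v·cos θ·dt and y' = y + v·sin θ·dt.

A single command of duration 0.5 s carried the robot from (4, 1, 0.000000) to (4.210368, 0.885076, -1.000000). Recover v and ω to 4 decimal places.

Δθ = -1.000000 − 0.000000 = -1.000000
ω = Δθ/dt = -1.000000/0.5 = -2.0000
R = Δx/(sin θ' − sin θ) = -0.2500
v = R·ω = -0.2500·-2.0000 = 0.5000

v = 0.5000, ω = -2.0000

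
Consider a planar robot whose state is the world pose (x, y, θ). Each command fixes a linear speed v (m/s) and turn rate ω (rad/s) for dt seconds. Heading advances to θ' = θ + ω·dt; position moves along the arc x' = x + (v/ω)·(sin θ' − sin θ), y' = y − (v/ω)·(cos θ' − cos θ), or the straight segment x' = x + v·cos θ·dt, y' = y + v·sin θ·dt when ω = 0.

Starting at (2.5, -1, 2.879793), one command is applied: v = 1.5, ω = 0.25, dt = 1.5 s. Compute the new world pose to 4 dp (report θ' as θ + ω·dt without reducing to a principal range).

(0.2693, -0.8340, 3.2548)

θ' = 2.8798 + 0.25·1.5 = 3.2548
R = v/ω = 1.5/0.25 = 6.0000
x' = 2.5 + 6.0000·(sin 3.2548 − sin 2.8798) = 0.2693
y' = -1 − 6.0000·(cos 3.2548 − cos 2.8798) = -0.8340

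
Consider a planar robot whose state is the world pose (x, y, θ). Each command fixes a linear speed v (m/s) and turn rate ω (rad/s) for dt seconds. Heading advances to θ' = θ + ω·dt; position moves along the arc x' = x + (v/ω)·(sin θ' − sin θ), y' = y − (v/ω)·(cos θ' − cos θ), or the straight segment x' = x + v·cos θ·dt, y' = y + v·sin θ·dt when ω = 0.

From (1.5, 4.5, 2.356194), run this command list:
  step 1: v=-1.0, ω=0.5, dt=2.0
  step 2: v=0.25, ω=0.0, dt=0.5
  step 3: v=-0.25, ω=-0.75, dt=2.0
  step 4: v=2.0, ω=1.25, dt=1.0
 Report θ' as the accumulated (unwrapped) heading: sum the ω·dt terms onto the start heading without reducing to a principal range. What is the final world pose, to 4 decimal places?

step 1: θ'=3.3562 (R=-2.0000) → pose (3.3401, 3.9601, 3.3562)
step 2: θ'=3.3562 (straight) → pose (3.2180, 3.9335, 3.3562)
step 3: θ'=1.8562 (R=0.3333) → pose (3.6088, 3.7016, 1.8562)
step 4: θ'=3.1062 (R=1.6000) → pose (2.1302, 4.8502, 3.1062)

(2.1302, 4.8502, 3.1062)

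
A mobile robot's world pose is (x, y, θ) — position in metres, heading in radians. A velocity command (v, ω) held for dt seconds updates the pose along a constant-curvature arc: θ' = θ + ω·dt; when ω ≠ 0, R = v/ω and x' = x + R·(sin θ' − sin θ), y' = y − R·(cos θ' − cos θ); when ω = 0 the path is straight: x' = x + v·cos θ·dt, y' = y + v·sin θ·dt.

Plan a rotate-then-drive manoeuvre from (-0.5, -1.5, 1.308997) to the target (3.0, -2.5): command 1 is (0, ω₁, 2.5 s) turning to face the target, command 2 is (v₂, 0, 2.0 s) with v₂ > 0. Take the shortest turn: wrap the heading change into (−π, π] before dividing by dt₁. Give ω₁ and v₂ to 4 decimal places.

heading to target = atan2(-2.5−-1.5, 3−-0.5) = -0.2783
Δθ = wrap(-0.2783 − 1.3090) = -1.5873; ω₁ = Δθ/dt₁ = -0.6349
distance = √((3−-0.5)² + (-2.5−-1.5)²) = 3.6401; v₂ = distance/dt₂ = 1.8200

ω₁ = -0.6349, v₂ = 1.8200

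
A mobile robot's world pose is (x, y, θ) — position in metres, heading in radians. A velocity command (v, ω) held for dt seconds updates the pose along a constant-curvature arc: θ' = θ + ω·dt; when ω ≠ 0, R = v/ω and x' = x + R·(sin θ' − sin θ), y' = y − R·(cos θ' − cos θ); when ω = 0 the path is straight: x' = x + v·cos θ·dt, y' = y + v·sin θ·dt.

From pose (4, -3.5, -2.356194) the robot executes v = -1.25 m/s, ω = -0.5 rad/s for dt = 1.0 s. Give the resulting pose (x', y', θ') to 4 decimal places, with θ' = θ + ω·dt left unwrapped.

θ' = -2.3562 + -0.5·1.0 = -2.8562
R = v/ω = -1.25/-0.5 = 2.5000
x' = 4 + 2.5000·(sin -2.8562 − sin -2.3562) = 5.0639
y' = -3.5 − 2.5000·(cos -2.8562 − cos -2.3562) = -2.8689

(5.0639, -2.8689, -2.8562)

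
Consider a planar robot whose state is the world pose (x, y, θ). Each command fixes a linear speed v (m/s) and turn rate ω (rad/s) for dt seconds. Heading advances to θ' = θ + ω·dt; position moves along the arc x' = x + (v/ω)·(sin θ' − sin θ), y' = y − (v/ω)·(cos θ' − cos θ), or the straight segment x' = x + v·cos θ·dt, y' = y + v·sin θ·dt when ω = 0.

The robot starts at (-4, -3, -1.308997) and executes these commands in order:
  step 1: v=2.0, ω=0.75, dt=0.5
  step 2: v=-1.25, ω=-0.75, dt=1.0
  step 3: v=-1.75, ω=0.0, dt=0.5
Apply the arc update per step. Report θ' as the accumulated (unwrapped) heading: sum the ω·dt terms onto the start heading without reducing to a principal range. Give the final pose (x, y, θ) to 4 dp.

step 1: θ'=-0.9340 (R=2.6667) → pose (-3.5682, -3.8955, -0.9340)
step 2: θ'=-1.6840 (R=1.6667) → pose (-3.8842, -2.7162, -1.6840)
step 3: θ'=-1.6840 (straight) → pose (-3.7854, -1.8468, -1.6840)

(-3.7854, -1.8468, -1.6840)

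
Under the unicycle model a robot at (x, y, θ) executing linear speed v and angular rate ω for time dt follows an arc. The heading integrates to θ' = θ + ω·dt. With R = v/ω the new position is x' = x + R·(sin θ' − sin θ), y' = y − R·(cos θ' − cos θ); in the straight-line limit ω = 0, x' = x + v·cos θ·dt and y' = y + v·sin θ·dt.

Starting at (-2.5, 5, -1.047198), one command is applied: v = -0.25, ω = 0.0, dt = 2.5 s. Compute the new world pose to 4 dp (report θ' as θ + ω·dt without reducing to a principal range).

(-2.8125, 5.5413, -1.0472)

θ' = -1.0472 + 0.0·2.5 = -1.0472
ω = 0 → straight: x' = -2.5 + -0.25·cos(-1.0472)·2.5 = -2.8125
y' = 5 + -0.25·sin(-1.0472)·2.5 = 5.5413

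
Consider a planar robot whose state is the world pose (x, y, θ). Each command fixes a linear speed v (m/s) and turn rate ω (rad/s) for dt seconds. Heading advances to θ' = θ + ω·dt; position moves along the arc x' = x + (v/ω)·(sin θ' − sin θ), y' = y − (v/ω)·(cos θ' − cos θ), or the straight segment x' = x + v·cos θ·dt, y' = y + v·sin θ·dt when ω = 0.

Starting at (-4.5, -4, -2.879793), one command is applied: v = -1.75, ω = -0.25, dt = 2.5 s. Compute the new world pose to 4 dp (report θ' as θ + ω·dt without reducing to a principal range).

(-0.2014, -4.2181, -3.5048)

θ' = -2.8798 + -0.25·2.5 = -3.5048
R = v/ω = -1.75/-0.25 = 7.0000
x' = -4.5 + 7.0000·(sin -3.5048 − sin -2.8798) = -0.2014
y' = -4 − 7.0000·(cos -3.5048 − cos -2.8798) = -4.2181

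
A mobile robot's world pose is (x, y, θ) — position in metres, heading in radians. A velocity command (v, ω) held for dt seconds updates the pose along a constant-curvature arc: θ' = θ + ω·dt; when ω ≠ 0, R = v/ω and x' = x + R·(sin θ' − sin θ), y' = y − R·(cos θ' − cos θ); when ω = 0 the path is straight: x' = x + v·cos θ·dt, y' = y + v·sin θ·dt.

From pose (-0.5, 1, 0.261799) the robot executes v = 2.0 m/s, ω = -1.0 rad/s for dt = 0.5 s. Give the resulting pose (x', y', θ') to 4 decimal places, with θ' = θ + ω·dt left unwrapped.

(0.4895, 1.0117, -0.2382)

θ' = 0.2618 + -1.0·0.5 = -0.2382
R = v/ω = 2.0/-1.0 = -2.0000
x' = -0.5 + -2.0000·(sin -0.2382 − sin 0.2618) = 0.4895
y' = 1 − -2.0000·(cos -0.2382 − cos 0.2618) = 1.0117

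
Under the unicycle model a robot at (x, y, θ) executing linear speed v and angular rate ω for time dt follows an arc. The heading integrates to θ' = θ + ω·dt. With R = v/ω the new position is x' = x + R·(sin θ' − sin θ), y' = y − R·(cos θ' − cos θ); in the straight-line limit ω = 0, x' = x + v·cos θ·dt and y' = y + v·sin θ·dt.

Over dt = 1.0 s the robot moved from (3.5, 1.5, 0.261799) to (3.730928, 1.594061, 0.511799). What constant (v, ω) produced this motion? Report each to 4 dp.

v = 0.2500, ω = 0.2500

Δθ = 0.511799 − 0.261799 = 0.250000
ω = Δθ/dt = 0.250000/1.0 = 0.2500
R = Δx/(sin θ' − sin θ) = 1.0000
v = R·ω = 1.0000·0.2500 = 0.2500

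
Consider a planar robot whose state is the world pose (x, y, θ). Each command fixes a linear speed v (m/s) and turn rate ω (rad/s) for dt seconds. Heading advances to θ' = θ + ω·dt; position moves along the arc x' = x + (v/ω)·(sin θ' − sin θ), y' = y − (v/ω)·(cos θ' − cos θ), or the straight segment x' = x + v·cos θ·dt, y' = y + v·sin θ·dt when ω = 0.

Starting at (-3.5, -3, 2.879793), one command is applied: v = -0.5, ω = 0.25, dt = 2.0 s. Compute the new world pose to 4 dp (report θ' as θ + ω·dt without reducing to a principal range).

(-2.5105, -3.0117, 3.3798)

θ' = 2.8798 + 0.25·2.0 = 3.3798
R = v/ω = -0.5/0.25 = -2.0000
x' = -3.5 + -2.0000·(sin 3.3798 − sin 2.8798) = -2.5105
y' = -3 − -2.0000·(cos 3.3798 − cos 2.8798) = -3.0117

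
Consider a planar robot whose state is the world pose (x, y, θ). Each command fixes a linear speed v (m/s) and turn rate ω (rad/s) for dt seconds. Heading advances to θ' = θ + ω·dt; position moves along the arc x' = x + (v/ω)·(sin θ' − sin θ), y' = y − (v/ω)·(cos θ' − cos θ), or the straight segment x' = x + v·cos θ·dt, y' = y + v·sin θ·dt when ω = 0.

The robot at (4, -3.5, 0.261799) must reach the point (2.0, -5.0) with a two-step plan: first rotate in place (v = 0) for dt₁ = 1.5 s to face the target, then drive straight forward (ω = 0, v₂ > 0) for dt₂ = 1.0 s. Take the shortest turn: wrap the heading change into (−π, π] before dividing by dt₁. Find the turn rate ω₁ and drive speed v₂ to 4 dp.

heading to target = atan2(-5−-3.5, 2−4) = -2.4981
Δθ = wrap(-2.4981 − 0.2618) = -2.7599; ω₁ = Δθ/dt₁ = -1.8399
distance = √((2−4)² + (-5−-3.5)²) = 2.5000; v₂ = distance/dt₂ = 2.5000

ω₁ = -1.8399, v₂ = 2.5000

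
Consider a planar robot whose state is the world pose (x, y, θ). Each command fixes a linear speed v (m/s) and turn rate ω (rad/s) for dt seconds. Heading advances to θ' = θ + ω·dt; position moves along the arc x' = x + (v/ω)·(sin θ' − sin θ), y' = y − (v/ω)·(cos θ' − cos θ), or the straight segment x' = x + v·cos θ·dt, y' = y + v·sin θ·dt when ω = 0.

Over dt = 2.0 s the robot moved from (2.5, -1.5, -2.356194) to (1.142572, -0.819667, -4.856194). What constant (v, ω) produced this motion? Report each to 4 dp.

Δθ = -4.856194 − -2.356194 = -2.500000
ω = Δθ/dt = -2.500000/2.0 = -1.2500
R = Δx/(sin θ' − sin θ) = -0.8000
v = R·ω = -0.8000·-1.2500 = 1.0000

v = 1.0000, ω = -1.2500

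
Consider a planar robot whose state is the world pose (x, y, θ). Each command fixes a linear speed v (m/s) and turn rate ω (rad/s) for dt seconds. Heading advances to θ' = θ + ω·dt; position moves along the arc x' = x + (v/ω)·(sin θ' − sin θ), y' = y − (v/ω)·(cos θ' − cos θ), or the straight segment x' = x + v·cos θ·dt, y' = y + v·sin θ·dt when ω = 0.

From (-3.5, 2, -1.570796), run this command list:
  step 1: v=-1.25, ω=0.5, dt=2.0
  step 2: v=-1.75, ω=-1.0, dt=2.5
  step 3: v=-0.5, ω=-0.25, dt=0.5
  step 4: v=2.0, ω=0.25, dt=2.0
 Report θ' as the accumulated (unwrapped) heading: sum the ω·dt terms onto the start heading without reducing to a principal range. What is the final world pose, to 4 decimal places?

(-7.4605, 6.5538, -2.6958)

step 1: θ'=-0.5708 (R=-2.5000) → pose (-4.6492, 4.1037, -0.5708)
step 2: θ'=-3.0708 (R=1.7500) → pose (-3.8275, 7.3219, -3.0708)
step 3: θ'=-3.1958 (R=2.0000) → pose (-3.5777, 7.3239, -3.1958)
step 4: θ'=-2.6958 (R=8.0000) → pose (-7.4605, 6.5538, -2.6958)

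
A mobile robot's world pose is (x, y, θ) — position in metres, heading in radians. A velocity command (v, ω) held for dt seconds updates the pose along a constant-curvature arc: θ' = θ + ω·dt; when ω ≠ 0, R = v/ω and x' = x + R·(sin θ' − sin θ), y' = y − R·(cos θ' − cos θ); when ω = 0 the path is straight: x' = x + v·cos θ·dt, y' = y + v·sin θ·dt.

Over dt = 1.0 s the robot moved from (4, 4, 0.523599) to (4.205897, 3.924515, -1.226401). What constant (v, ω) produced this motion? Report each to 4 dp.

v = 0.2500, ω = -1.7500

Δθ = -1.226401 − 0.523599 = -1.750000
ω = Δθ/dt = -1.750000/1.0 = -1.7500
R = Δx/(sin θ' − sin θ) = -0.1429
v = R·ω = -0.1429·-1.7500 = 0.2500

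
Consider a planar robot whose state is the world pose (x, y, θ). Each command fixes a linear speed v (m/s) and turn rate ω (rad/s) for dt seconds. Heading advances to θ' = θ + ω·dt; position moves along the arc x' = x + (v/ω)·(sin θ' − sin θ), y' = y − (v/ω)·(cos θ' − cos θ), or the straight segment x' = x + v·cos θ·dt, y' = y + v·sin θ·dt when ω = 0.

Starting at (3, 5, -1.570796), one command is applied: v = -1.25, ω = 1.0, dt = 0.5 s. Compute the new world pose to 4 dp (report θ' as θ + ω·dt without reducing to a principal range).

θ' = -1.5708 + 1.0·0.5 = -1.0708
R = v/ω = -1.25/1.0 = -1.2500
x' = 3 + -1.2500·(sin -1.0708 − sin -1.5708) = 2.8470
y' = 5 − -1.2500·(cos -1.0708 − cos -1.5708) = 5.5993

(2.8470, 5.5993, -1.0708)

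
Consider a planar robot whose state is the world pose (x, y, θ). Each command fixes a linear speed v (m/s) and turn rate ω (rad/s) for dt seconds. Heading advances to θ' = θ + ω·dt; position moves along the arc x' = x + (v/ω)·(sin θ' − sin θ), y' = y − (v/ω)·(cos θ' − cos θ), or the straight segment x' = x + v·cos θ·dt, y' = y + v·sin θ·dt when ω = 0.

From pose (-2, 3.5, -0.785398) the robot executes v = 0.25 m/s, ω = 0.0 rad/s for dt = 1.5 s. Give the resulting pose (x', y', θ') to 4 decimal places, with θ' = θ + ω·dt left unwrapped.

θ' = -0.7854 + 0.0·1.5 = -0.7854
ω = 0 → straight: x' = -2 + 0.25·cos(-0.7854)·1.5 = -1.7348
y' = 3.5 + 0.25·sin(-0.7854)·1.5 = 3.2348

(-1.7348, 3.2348, -0.7854)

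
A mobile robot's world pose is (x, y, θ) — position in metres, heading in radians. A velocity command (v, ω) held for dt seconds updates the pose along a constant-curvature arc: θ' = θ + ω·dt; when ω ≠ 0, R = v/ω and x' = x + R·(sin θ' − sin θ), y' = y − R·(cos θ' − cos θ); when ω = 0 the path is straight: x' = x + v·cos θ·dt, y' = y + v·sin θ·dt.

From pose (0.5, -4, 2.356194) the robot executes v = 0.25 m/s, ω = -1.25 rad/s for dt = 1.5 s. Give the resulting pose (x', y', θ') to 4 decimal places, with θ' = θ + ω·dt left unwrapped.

θ' = 2.3562 + -1.25·1.5 = 0.4812
R = v/ω = 0.25/-1.25 = -0.2000
x' = 0.5 + -0.2000·(sin 0.4812 − sin 2.3562) = 0.5489
y' = -4 − -0.2000·(cos 0.4812 − cos 2.3562) = -3.6813

(0.5489, -3.6813, 0.4812)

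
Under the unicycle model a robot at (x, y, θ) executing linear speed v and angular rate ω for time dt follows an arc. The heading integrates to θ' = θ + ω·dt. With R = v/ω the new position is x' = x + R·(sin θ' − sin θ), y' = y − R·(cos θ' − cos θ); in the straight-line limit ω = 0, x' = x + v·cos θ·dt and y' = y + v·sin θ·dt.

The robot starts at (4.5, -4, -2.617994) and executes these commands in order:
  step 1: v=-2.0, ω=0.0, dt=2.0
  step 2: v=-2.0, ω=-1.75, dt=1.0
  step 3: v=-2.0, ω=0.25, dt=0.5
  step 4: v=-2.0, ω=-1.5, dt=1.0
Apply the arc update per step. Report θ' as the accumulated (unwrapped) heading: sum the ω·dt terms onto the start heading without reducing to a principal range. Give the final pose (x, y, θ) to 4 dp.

step 1: θ'=-2.6180 (straight) → pose (7.9641, -2.0000, -2.6180)
step 2: θ'=-4.3680 (R=1.1429) → pose (9.6113, -2.6039, -4.3680)
step 3: θ'=-4.2430 (R=-8.0000) → pose (10.0068, -3.5216, -4.2430)
step 4: θ'=-5.7430 (R=1.3333) → pose (9.5034, -5.2682, -5.7430)

(9.5034, -5.2682, -5.7430)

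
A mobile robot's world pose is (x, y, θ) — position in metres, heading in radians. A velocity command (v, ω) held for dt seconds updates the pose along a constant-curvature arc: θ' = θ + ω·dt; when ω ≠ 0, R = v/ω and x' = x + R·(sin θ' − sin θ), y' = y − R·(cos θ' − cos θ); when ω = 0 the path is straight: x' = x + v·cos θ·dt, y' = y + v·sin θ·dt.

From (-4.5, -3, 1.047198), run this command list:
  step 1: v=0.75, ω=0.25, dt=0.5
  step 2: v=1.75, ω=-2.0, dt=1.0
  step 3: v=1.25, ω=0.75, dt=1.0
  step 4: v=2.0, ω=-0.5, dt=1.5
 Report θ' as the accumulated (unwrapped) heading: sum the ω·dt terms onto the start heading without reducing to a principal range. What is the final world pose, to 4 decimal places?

step 1: θ'=1.1722 (R=3.0000) → pose (-4.3333, -2.6644, 1.1722)
step 2: θ'=-0.8278 (R=-0.8750) → pose (-2.8825, -2.4121, -0.8278)
step 3: θ'=-0.0778 (R=1.6667) → pose (-1.7846, -2.9462, -0.0778)
step 4: θ'=-0.8278 (R=-4.0000) → pose (0.8503, -4.2281, -0.8278)

(0.8503, -4.2281, -0.8278)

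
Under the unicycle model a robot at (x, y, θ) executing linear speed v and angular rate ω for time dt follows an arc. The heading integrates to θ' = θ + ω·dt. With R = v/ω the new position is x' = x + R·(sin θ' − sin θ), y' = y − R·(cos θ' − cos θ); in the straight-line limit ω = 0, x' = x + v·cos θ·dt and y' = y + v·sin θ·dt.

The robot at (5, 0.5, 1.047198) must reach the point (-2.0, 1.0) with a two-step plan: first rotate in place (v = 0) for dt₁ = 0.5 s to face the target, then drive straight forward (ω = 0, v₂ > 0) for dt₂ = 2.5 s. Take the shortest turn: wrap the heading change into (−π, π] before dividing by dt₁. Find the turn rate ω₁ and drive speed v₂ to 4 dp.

ω₁ = 4.0462, v₂ = 2.8071

heading to target = atan2(1−0.5, -2−5) = 3.0703
Δθ = wrap(3.0703 − 1.0472) = 2.0231; ω₁ = Δθ/dt₁ = 4.0462
distance = √((-2−5)² + (1−0.5)²) = 7.0178; v₂ = distance/dt₂ = 2.8071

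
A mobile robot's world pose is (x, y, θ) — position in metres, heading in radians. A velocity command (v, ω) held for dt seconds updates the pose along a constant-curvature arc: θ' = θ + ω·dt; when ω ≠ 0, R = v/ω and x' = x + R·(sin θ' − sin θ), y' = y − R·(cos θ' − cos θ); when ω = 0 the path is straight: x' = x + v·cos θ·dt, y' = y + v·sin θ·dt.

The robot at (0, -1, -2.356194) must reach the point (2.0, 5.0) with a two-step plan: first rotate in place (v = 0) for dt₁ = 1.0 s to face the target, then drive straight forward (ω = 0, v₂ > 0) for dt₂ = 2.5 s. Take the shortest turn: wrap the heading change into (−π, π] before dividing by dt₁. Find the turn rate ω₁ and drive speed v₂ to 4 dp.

heading to target = atan2(5−-1, 2−0) = 1.2490
Δθ = wrap(1.2490 − -2.3562) = -2.6779; ω₁ = Δθ/dt₁ = -2.6779
distance = √((2−0)² + (5−-1)²) = 6.3246; v₂ = distance/dt₂ = 2.5298

ω₁ = -2.6779, v₂ = 2.5298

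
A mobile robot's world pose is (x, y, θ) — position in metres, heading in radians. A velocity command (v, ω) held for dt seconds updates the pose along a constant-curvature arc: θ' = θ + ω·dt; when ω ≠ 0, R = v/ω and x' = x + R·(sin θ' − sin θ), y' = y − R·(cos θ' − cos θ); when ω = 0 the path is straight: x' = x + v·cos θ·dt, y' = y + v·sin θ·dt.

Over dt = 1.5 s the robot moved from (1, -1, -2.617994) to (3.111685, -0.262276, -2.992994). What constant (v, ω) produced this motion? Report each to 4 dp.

v = -1.5000, ω = -0.2500

Δθ = -2.992994 − -2.617994 = -0.375000
ω = Δθ/dt = -0.375000/1.5 = -0.2500
R = Δx/(sin θ' − sin θ) = 6.0000
v = R·ω = 6.0000·-0.2500 = -1.5000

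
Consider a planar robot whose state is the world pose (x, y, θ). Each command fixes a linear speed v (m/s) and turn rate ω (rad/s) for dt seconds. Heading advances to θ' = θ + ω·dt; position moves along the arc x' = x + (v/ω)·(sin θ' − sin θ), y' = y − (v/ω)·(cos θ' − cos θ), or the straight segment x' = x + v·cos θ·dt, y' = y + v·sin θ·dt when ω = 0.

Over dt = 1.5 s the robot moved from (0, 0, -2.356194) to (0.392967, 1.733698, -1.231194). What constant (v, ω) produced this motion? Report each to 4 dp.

Δθ = -1.231194 − -2.356194 = 1.125000
ω = Δθ/dt = 1.125000/1.5 = 0.7500
R = −Δy/(cos θ' − cos θ) = -1.6667
v = R·ω = -1.6667·0.7500 = -1.2500

v = -1.2500, ω = 0.7500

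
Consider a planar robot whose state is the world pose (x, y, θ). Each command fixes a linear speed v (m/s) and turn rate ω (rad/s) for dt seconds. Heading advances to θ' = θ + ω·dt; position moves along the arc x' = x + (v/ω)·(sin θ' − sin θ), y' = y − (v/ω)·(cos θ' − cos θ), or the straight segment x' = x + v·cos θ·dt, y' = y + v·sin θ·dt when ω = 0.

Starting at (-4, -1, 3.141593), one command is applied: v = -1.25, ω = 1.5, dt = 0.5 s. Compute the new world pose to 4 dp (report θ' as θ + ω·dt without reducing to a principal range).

θ' = 3.1416 + 1.5·0.5 = 3.8916
R = v/ω = -1.25/1.5 = -0.8333
x' = -4 + -0.8333·(sin 3.8916 − sin 3.1416) = -3.4320
y' = -1 − -0.8333·(cos 3.8916 − cos 3.1416) = -0.7764

(-3.4320, -0.7764, 3.8916)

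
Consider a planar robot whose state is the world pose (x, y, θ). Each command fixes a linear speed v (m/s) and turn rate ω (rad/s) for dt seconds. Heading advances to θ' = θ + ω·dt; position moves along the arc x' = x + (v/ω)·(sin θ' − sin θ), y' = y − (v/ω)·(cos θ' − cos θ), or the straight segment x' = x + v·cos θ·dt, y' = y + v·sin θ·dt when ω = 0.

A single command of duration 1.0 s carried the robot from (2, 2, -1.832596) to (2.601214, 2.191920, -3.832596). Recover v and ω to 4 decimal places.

v = -0.7500, ω = -2.0000

Δθ = -3.832596 − -1.832596 = -2.000000
ω = Δθ/dt = -2.000000/1.0 = -2.0000
R = Δx/(sin θ' − sin θ) = 0.3750
v = R·ω = 0.3750·-2.0000 = -0.7500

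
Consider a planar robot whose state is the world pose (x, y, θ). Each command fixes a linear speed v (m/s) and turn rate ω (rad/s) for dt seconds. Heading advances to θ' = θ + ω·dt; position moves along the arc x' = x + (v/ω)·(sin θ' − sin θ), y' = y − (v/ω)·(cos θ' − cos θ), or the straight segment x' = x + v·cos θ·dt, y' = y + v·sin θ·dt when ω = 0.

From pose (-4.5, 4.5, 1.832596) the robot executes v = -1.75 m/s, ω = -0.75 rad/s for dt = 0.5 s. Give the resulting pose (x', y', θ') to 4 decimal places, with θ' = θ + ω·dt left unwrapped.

(-4.4354, 3.6325, 1.4576)

θ' = 1.8326 + -0.75·0.5 = 1.4576
R = v/ω = -1.75/-0.75 = 2.3333
x' = -4.5 + 2.3333·(sin 1.4576 − sin 1.8326) = -4.4354
y' = 4.5 − 2.3333·(cos 1.4576 − cos 1.8326) = 3.6325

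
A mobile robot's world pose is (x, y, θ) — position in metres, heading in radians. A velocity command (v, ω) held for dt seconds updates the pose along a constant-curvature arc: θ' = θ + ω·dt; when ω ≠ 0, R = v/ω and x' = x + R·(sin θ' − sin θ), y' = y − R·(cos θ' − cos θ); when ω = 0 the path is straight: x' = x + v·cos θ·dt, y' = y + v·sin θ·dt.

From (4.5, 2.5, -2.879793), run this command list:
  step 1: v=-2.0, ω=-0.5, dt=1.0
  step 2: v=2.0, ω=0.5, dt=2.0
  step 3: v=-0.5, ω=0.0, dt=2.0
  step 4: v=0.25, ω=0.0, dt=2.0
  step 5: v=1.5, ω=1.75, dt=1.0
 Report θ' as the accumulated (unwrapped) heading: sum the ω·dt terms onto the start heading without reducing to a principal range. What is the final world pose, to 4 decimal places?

step 1: θ'=-3.3798 (R=4.0000) → pose (6.4791, 2.5234, -3.3798)
step 2: θ'=-2.3798 (R=4.0000) → pose (2.7744, 1.5307, -2.3798)
step 3: θ'=-2.3798 (straight) → pose (3.4980, 2.2209, -2.3798)
step 4: θ'=-2.3798 (straight) → pose (3.1362, 1.8758, -2.3798)
step 5: θ'=-0.6298 (R=0.8571) → pose (3.2230, 0.5629, -0.6298)

(3.2230, 0.5629, -0.6298)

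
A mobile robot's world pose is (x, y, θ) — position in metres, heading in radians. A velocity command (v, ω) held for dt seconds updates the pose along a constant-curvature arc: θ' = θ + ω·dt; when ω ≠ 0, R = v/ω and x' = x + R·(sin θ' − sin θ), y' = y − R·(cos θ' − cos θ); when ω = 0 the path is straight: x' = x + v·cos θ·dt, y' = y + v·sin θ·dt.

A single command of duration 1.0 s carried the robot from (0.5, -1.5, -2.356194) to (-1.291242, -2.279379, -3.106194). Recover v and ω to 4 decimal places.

v = 2.0000, ω = -0.7500

Δθ = -3.106194 − -2.356194 = -0.750000
ω = Δθ/dt = -0.750000/1.0 = -0.7500
R = Δx/(sin θ' − sin θ) = -2.6667
v = R·ω = -2.6667·-0.7500 = 2.0000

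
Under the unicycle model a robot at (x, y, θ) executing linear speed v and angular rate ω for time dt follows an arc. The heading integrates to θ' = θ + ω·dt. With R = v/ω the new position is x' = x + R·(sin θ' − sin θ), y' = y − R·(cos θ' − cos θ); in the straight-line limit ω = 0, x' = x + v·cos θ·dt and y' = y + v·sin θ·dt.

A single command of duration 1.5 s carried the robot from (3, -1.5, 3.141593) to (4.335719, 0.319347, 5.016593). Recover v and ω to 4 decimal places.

v = -1.7500, ω = 1.2500

Δθ = 5.016593 − 3.141593 = 1.875000
ω = Δθ/dt = 1.875000/1.5 = 1.2500
R = −Δy/(cos θ' − cos θ) = -1.4000
v = R·ω = -1.4000·1.2500 = -1.7500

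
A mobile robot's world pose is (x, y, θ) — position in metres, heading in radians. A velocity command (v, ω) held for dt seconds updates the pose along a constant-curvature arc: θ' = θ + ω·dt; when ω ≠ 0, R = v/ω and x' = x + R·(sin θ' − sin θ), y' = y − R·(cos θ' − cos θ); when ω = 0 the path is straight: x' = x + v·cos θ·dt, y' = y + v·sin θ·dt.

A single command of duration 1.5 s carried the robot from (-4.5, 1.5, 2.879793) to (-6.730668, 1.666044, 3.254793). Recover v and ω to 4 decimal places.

Δθ = 3.254793 − 2.879793 = 0.375000
ω = Δθ/dt = 0.375000/1.5 = 0.2500
R = Δx/(sin θ' − sin θ) = 6.0000
v = R·ω = 6.0000·0.2500 = 1.5000

v = 1.5000, ω = 0.2500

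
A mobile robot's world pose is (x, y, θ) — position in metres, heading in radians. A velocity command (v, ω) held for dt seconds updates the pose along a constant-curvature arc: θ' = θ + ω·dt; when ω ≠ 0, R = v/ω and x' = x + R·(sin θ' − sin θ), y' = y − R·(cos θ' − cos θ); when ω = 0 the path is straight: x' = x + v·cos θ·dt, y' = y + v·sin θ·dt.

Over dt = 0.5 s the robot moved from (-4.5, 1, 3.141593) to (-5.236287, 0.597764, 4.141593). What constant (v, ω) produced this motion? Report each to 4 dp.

Δθ = 4.141593 − 3.141593 = 1.000000
ω = Δθ/dt = 1.000000/0.5 = 2.0000
R = Δx/(sin θ' − sin θ) = 0.8750
v = R·ω = 0.8750·2.0000 = 1.7500

v = 1.7500, ω = 2.0000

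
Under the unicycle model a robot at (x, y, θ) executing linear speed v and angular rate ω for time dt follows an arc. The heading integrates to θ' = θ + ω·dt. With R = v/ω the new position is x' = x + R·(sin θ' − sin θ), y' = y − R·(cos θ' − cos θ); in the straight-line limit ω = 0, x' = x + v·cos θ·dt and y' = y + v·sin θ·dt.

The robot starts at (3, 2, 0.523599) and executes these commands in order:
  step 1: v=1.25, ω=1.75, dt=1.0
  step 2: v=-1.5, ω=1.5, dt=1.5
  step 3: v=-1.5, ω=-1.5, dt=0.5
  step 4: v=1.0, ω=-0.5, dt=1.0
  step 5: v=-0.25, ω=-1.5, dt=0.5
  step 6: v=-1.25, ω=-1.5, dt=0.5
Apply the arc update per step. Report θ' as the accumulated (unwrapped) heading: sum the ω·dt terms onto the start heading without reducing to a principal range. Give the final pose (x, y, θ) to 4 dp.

step 1: θ'=2.2736 (R=0.7143) → pose (3.1879, 3.0803, 2.2736)
step 2: θ'=4.5236 (R=-1.0000) → pose (4.9331, 3.5390, 4.5236)
step 3: θ'=3.7736 (R=1.0000) → pose (5.3246, 4.1581, 3.7736)
step 4: θ'=3.2736 (R=-2.0000) → pose (4.4063, 3.7892, 3.2736)
step 5: θ'=2.5236 (R=0.1667) → pose (4.5248, 3.7598, 2.5236)
step 6: θ'=1.7736 (R=0.8333) → pose (4.8583, 3.2485, 1.7736)

(4.8583, 3.2485, 1.7736)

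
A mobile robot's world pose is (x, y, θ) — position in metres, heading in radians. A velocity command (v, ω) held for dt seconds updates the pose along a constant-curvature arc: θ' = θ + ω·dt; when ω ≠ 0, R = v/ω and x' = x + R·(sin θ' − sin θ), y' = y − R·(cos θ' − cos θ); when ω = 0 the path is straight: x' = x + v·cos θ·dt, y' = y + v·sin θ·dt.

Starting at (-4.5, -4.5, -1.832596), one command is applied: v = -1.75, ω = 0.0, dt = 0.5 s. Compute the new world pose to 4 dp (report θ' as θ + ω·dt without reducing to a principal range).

(-4.2735, -3.6548, -1.8326)

θ' = -1.8326 + 0.0·0.5 = -1.8326
ω = 0 → straight: x' = -4.5 + -1.75·cos(-1.8326)·0.5 = -4.2735
y' = -4.5 + -1.75·sin(-1.8326)·0.5 = -3.6548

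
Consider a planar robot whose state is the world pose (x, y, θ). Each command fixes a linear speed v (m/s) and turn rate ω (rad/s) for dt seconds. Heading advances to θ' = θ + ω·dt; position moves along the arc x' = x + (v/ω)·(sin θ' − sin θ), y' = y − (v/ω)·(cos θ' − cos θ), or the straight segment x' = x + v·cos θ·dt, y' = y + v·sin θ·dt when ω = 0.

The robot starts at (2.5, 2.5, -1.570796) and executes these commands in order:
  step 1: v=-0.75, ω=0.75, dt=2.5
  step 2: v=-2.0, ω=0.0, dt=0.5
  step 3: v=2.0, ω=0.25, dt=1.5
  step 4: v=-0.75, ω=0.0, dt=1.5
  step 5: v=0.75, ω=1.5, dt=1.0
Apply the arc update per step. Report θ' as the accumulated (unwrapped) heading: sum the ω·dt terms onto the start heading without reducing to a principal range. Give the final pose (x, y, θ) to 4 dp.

step 1: θ'=0.3042 (R=-1.0000) → pose (1.2005, 3.4541, 0.3042)
step 2: θ'=0.3042 (straight) → pose (0.2464, 3.1546, 0.3042)
step 3: θ'=0.6792 (R=8.0000) → pose (2.8755, 4.5627, 0.6792)
step 4: θ'=0.6792 (straight) → pose (2.0002, 3.8560, 0.6792)
step 5: θ'=2.1792 (R=0.5000) → pose (2.0964, 4.5308, 2.1792)

(2.0964, 4.5308, 2.1792)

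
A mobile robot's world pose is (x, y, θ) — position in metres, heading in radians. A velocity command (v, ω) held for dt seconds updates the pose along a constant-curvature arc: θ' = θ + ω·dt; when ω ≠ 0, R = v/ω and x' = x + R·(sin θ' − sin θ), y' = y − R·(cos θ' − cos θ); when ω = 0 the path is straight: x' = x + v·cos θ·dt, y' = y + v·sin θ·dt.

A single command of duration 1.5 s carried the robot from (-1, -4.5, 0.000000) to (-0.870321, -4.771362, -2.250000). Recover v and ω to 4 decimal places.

Δθ = -2.250000 − 0.000000 = -2.250000
ω = Δθ/dt = -2.250000/1.5 = -1.5000
R = −Δy/(cos θ' − cos θ) = -0.1667
v = R·ω = -0.1667·-1.5000 = 0.2500

v = 0.2500, ω = -1.5000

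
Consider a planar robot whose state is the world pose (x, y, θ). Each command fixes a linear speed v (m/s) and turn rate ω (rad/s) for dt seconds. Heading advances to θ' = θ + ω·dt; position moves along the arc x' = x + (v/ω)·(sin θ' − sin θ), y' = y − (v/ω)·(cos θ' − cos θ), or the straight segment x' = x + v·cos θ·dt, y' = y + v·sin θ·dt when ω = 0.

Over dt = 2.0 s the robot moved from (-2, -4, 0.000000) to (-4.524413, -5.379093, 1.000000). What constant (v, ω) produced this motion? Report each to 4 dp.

v = -1.5000, ω = 0.5000

Δθ = 1.000000 − 0.000000 = 1.000000
ω = Δθ/dt = 1.000000/2.0 = 0.5000
R = Δx/(sin θ' − sin θ) = -3.0000
v = R·ω = -3.0000·0.5000 = -1.5000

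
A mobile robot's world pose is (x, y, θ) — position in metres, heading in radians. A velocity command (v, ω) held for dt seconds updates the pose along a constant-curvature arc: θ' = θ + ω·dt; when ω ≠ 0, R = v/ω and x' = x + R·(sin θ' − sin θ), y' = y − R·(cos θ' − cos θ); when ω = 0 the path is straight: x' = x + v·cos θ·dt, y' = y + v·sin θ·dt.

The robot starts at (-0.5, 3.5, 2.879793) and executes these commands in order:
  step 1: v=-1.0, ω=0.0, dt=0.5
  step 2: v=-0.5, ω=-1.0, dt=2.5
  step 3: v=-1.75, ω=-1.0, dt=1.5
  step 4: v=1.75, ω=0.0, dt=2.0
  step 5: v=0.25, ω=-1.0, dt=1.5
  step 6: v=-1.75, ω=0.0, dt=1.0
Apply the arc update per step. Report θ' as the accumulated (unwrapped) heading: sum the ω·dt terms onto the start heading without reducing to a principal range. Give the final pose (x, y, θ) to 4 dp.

(0.7560, 0.6818, -2.6202)

step 1: θ'=2.8798 (straight) → pose (-0.0170, 3.3706, 2.8798)
step 2: θ'=0.3798 (R=0.5000) → pose (0.0389, 2.4233, 0.3798)
step 3: θ'=-1.1202 (R=1.7500) → pose (-2.1852, 3.2864, -1.1202)
step 4: θ'=-1.1202 (straight) → pose (-0.6610, 0.1358, -1.1202)
step 5: θ'=-2.6202 (R=-0.2500) → pose (-0.7615, -0.1899, -2.6202)
step 6: θ'=-2.6202 (straight) → pose (0.7560, 0.6818, -2.6202)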